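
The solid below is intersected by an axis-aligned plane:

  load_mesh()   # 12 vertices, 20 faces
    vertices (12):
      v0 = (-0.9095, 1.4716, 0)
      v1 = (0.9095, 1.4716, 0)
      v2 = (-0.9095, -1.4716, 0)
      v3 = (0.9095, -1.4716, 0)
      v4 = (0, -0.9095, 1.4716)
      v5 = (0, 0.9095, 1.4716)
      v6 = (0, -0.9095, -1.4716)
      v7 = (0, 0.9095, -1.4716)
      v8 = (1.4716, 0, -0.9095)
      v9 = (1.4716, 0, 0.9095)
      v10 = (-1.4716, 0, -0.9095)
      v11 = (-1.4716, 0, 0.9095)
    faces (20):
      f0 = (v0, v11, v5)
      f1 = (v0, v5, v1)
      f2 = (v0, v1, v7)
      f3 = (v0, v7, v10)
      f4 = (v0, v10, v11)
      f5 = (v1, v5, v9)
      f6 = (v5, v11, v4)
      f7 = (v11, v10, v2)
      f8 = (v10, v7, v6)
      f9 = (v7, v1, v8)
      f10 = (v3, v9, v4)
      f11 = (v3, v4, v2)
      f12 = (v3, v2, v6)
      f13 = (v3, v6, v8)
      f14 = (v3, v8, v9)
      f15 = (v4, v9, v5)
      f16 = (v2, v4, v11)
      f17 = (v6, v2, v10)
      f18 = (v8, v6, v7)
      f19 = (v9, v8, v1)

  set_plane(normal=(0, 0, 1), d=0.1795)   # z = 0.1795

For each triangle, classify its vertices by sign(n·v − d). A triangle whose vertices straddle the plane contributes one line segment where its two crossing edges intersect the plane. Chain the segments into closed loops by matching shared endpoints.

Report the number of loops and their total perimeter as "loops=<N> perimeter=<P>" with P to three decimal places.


Straddling triangles (10 of 20):
  (v0,v11,v5) [-++] → (-1.02044, 1.18116, 0.1795)–(-0.798563, 1.40304, 0.1795)  len=0.3138
  (v0,v5,v1) [-+-] → (-0.798563, 1.40304, 0.1795)–(0.798563, 1.40304, 0.1795)  len=1.5971
  (v0,v10,v11) [--+] → (-1.4716, 0, 0.1795)–(-1.02044, 1.18116, 0.1795)  len=1.2644
  (v1,v5,v9) [-++] → (0.798563, 1.40304, 0.1795)–(1.02044, 1.18116, 0.1795)  len=0.3138
  (v11,v10,v2) [+--] → (-1.4716, 0, 0.1795)–(-1.02044, -1.18116, 0.1795)  len=1.2644
  (v3,v9,v4) [-++] → (1.02044, -1.18116, 0.1795)–(0.798563, -1.40304, 0.1795)  len=0.3138
  (v3,v4,v2) [-+-] → (0.798563, -1.40304, 0.1795)–(-0.798563, -1.40304, 0.1795)  len=1.5971
  (v3,v8,v9) [--+] → (1.4716, 0, 0.1795)–(1.02044, -1.18116, 0.1795)  len=1.2644
  (v2,v4,v11) [-++] → (-0.798563, -1.40304, 0.1795)–(-1.02044, -1.18116, 0.1795)  len=0.3138
  (v9,v8,v1) [+--] → (1.4716, 0, 0.1795)–(1.02044, 1.18116, 0.1795)  len=1.2644

Chained into 1 loop(s):
  loop 1: 10 segments, perimeter = 9.5069
Total perimeter = 9.507

loops=1 perimeter=9.507


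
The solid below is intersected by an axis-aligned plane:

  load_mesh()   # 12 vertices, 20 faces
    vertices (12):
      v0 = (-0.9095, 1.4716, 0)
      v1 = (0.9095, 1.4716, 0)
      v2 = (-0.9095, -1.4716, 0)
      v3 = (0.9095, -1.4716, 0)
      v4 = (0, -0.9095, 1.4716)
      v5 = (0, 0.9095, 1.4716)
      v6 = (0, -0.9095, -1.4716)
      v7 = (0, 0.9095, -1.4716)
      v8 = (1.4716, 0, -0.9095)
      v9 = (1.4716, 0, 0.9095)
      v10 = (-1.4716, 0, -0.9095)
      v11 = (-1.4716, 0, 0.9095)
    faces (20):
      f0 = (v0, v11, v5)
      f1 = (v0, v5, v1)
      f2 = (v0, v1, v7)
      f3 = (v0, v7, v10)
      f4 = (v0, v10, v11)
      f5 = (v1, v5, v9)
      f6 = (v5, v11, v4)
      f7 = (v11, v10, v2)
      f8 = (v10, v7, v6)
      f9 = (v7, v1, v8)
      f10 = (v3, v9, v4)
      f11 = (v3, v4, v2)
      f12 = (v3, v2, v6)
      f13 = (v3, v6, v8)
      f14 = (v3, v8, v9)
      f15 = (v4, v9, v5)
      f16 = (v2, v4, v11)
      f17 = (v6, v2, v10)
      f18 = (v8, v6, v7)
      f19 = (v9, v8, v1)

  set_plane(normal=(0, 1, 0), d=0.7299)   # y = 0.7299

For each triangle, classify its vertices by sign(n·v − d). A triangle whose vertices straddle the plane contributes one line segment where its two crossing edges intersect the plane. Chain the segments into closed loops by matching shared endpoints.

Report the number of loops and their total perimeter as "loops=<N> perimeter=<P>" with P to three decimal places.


Straddling triangles (10 of 20):
  (v0,v11,v5) [+-+] → (-1.1928, 0.7299, 0.458396)–(-0.290599, 0.7299, 1.3606)  len=1.2759
  (v0,v7,v10) [++-] → (-0.290599, 0.7299, -1.3606)–(-1.1928, 0.7299, -0.458396)  len=1.2759
  (v0,v10,v11) [+--] → (-1.1928, 0.7299, -0.458396)–(-1.1928, 0.7299, 0.458396)  len=0.9168
  (v1,v5,v9) [++-] → (0.290599, 0.7299, 1.3606)–(1.1928, 0.7299, 0.458396)  len=1.2759
  (v5,v11,v4) [+--] → (-0.290599, 0.7299, 1.3606)–(0, 0.7299, 1.4716)  len=0.3111
  (v10,v7,v6) [-+-] → (-0.290599, 0.7299, -1.3606)–(0, 0.7299, -1.4716)  len=0.3111
  (v7,v1,v8) [++-] → (1.1928, 0.7299, -0.458396)–(0.290599, 0.7299, -1.3606)  len=1.2759
  (v4,v9,v5) [--+] → (0.290599, 0.7299, 1.3606)–(0, 0.7299, 1.4716)  len=0.3111
  (v8,v6,v7) [--+] → (0, 0.7299, -1.4716)–(0.290599, 0.7299, -1.3606)  len=0.3111
  (v9,v8,v1) [--+] → (1.1928, 0.7299, -0.458396)–(1.1928, 0.7299, 0.458396)  len=0.9168

Chained into 1 loop(s):
  loop 1: 10 segments, perimeter = 8.1815
Total perimeter = 8.182

loops=1 perimeter=8.182


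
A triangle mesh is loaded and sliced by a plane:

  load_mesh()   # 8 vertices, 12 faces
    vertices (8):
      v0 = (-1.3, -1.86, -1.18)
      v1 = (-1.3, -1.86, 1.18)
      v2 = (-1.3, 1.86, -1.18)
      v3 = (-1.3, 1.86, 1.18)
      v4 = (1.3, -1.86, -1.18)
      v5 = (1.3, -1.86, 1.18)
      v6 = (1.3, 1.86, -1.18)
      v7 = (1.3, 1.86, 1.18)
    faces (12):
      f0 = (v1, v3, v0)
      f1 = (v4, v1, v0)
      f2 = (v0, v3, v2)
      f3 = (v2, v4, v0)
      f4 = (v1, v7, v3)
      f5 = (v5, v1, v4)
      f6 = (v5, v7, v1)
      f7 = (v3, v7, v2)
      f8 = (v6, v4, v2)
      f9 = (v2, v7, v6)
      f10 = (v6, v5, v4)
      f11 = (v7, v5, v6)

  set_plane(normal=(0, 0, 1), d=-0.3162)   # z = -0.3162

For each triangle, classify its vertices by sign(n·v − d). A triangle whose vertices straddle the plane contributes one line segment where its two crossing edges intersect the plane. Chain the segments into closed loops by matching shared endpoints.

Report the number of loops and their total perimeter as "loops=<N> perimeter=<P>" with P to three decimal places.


loops=1 perimeter=12.640

Straddling triangles (8 of 12):
  (v1,v3,v0) [++-] → (-1.3, -0.498417, -0.3162)–(-1.3, -1.86, -0.3162)  len=1.3616
  (v4,v1,v0) [-+-] → (0.348356, -1.86, -0.3162)–(-1.3, -1.86, -0.3162)  len=1.6484
  (v0,v3,v2) [-+-] → (-1.3, -0.498417, -0.3162)–(-1.3, 1.86, -0.3162)  len=2.3584
  (v5,v1,v4) [++-] → (0.348356, -1.86, -0.3162)–(1.3, -1.86, -0.3162)  len=0.9516
  (v3,v7,v2) [++-] → (-0.348356, 1.86, -0.3162)–(-1.3, 1.86, -0.3162)  len=0.9516
  (v2,v7,v6) [-+-] → (-0.348356, 1.86, -0.3162)–(1.3, 1.86, -0.3162)  len=1.6484
  (v6,v5,v4) [-+-] → (1.3, 0.498417, -0.3162)–(1.3, -1.86, -0.3162)  len=2.3584
  (v7,v5,v6) [++-] → (1.3, 0.498417, -0.3162)–(1.3, 1.86, -0.3162)  len=1.3616

Chained into 1 loop(s):
  loop 1: 8 segments, perimeter = 12.6400
Total perimeter = 12.640


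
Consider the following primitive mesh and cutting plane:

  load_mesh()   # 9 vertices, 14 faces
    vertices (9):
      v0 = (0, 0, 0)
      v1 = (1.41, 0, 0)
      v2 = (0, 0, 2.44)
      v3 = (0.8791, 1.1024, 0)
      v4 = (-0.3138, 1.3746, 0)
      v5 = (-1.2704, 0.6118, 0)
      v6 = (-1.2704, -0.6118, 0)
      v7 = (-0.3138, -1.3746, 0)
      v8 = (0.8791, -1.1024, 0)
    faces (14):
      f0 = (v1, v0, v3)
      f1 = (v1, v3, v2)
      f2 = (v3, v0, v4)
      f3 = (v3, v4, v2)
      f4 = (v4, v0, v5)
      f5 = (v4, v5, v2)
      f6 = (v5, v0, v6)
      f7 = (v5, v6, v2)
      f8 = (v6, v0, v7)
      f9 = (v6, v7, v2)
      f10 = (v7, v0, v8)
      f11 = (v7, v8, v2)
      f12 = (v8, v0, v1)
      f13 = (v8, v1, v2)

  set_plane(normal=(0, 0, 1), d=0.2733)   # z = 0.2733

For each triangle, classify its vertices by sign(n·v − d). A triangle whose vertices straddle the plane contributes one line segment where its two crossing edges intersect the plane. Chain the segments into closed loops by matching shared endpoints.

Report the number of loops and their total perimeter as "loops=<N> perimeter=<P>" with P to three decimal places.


Straddling triangles (7 of 14):
  (v1,v3,v2) [--+] → (0.780634, 0.978922, 0.2733)–(1.25207, 0, 0.2733)  len=1.0865
  (v3,v4,v2) [--+] → (-0.278652, 1.22063, 0.2733)–(0.780634, 0.978922, 0.2733)  len=1.0865
  (v4,v5,v2) [--+] → (-1.1281, 0.543273, 0.2733)–(-0.278652, 1.22063, 0.2733)  len=1.0865
  (v5,v6,v2) [--+] → (-1.1281, -0.543273, 0.2733)–(-1.1281, 0.543273, 0.2733)  len=1.0865
  (v6,v7,v2) [--+] → (-0.278652, -1.22063, 0.2733)–(-1.1281, -0.543273, 0.2733)  len=1.0865
  (v7,v8,v2) [--+] → (0.780634, -0.978922, 0.2733)–(-0.278652, -1.22063, 0.2733)  len=1.0865
  (v8,v1,v2) [--+] → (1.25207, 0, 0.2733)–(0.780634, -0.978922, 0.2733)  len=1.0865

Chained into 1 loop(s):
  loop 1: 7 segments, perimeter = 7.6055
Total perimeter = 7.606

loops=1 perimeter=7.606


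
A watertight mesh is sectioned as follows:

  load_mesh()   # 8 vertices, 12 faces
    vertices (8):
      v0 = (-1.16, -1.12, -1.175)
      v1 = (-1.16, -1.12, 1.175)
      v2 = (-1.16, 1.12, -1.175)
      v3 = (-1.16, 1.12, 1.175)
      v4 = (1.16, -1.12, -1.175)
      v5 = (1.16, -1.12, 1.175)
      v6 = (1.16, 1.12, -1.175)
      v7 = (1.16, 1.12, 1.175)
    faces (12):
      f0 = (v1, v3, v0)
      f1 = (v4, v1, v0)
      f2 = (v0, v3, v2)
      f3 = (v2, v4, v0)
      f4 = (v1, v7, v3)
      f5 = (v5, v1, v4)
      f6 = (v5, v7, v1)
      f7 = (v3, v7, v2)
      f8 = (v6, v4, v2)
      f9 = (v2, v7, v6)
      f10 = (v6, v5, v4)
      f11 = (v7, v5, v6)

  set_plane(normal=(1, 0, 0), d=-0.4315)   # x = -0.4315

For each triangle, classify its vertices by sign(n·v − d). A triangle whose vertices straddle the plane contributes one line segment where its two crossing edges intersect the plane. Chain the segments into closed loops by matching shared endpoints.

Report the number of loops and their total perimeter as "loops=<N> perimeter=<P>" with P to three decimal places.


loops=1 perimeter=9.180

Straddling triangles (8 of 12):
  (v4,v1,v0) [+--] → (-0.4315, -1.12, 0.43708)–(-0.4315, -1.12, -1.175)  len=1.6121
  (v2,v4,v0) [-+-] → (-0.4315, 0.416621, -1.175)–(-0.4315, -1.12, -1.175)  len=1.5366
  (v1,v7,v3) [-+-] → (-0.4315, -0.416621, 1.175)–(-0.4315, 1.12, 1.175)  len=1.5366
  (v5,v1,v4) [+-+] → (-0.4315, -1.12, 1.175)–(-0.4315, -1.12, 0.43708)  len=0.7379
  (v5,v7,v1) [++-] → (-0.4315, -0.416621, 1.175)–(-0.4315, -1.12, 1.175)  len=0.7034
  (v3,v7,v2) [-+-] → (-0.4315, 1.12, 1.175)–(-0.4315, 1.12, -0.43708)  len=1.6121
  (v6,v4,v2) [++-] → (-0.4315, 0.416621, -1.175)–(-0.4315, 1.12, -1.175)  len=0.7034
  (v2,v7,v6) [-++] → (-0.4315, 1.12, -0.43708)–(-0.4315, 1.12, -1.175)  len=0.7379

Chained into 1 loop(s):
  loop 1: 8 segments, perimeter = 9.1800
Total perimeter = 9.180


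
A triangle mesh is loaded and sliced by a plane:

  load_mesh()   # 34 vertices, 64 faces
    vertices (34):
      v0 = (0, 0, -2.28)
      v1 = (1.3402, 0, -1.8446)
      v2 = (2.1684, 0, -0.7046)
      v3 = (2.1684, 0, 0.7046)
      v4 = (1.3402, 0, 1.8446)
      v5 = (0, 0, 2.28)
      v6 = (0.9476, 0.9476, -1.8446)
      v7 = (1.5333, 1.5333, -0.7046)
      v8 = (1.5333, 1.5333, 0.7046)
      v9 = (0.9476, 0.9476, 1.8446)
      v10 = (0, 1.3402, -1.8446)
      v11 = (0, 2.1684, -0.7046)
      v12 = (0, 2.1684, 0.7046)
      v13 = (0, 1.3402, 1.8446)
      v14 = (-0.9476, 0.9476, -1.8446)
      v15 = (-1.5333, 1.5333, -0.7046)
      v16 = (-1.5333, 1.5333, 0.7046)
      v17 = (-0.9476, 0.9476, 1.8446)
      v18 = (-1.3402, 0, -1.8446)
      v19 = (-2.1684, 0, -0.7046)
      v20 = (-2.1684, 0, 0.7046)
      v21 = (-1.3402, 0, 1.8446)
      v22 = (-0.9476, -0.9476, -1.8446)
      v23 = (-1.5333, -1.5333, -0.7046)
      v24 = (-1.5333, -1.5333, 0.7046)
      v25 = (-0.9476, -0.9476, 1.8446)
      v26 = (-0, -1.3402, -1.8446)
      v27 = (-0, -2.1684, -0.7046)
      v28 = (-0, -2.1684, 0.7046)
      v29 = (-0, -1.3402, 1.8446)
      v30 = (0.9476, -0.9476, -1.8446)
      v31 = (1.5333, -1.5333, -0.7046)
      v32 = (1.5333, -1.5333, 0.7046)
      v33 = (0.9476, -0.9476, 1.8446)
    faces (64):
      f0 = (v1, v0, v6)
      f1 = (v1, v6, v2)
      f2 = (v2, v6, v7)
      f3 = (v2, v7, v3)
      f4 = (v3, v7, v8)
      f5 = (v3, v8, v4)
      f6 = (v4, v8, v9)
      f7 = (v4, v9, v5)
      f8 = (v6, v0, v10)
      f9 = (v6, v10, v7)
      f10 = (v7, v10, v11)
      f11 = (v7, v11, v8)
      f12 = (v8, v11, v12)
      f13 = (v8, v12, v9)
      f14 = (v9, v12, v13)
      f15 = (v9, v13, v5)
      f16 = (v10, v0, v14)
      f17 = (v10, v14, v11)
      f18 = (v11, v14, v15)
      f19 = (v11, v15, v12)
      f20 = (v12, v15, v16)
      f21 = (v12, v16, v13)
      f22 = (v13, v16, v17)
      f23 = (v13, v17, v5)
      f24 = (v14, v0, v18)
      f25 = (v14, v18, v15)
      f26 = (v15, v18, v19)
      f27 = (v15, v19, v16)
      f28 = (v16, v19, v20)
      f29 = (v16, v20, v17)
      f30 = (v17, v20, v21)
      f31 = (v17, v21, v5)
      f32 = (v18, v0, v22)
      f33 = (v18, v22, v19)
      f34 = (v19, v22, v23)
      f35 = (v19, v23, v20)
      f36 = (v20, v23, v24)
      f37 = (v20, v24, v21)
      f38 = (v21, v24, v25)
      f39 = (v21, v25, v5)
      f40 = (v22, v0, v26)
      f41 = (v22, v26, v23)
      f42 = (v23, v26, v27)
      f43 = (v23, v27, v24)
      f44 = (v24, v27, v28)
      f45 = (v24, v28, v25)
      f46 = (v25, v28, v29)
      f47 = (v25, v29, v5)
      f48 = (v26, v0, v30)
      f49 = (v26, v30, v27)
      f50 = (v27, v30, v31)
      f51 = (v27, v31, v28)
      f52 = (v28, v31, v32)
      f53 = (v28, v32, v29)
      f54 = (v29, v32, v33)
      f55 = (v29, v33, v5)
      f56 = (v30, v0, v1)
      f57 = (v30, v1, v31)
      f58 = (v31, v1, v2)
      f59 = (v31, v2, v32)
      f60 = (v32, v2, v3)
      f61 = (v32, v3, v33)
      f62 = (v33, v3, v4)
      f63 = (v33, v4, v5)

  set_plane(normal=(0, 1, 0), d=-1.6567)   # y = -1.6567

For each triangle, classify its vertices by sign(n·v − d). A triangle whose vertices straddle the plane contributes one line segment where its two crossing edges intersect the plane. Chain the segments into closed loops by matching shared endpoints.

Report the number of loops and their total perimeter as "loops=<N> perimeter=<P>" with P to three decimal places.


loops=1 perimeter=8.507

Straddling triangles (10 of 64):
  (v23,v26,v27) [++-] → (0, -1.6567, -1.40894)–(-1.23538, -1.6567, -0.7046)  len=1.4221
  (v23,v27,v24) [+-+] → (-1.23538, -1.6567, -0.7046)–(-1.23538, -1.6567, 0.430792)  len=1.1354
  (v24,v27,v28) [+--] → (-1.23538, -1.6567, 0.430792)–(-1.23538, -1.6567, 0.7046)  len=0.2738
  (v24,v28,v25) [+-+] → (-1.23538, -1.6567, 0.7046)–(-0.397188, -1.6567, 1.18243)  len=0.9648
  (v25,v28,v29) [+-+] → (-0.397188, -1.6567, 1.18243)–(0, -1.6567, 1.40894)  len=0.4572
  (v26,v30,v27) [++-] → (0.397188, -1.6567, -1.18243)–(0, -1.6567, -1.40894)  len=0.4572
  (v27,v30,v31) [-++] → (0.397188, -1.6567, -1.18243)–(1.23538, -1.6567, -0.7046)  len=0.9648
  (v27,v31,v28) [-+-] → (1.23538, -1.6567, -0.7046)–(1.23538, -1.6567, -0.430792)  len=0.2738
  (v28,v31,v32) [-++] → (1.23538, -1.6567, -0.430792)–(1.23538, -1.6567, 0.7046)  len=1.1354
  (v28,v32,v29) [-++] → (1.23538, -1.6567, 0.7046)–(0, -1.6567, 1.40894)  len=1.4221

Chained into 1 loop(s):
  loop 1: 10 segments, perimeter = 8.5067
Total perimeter = 8.507


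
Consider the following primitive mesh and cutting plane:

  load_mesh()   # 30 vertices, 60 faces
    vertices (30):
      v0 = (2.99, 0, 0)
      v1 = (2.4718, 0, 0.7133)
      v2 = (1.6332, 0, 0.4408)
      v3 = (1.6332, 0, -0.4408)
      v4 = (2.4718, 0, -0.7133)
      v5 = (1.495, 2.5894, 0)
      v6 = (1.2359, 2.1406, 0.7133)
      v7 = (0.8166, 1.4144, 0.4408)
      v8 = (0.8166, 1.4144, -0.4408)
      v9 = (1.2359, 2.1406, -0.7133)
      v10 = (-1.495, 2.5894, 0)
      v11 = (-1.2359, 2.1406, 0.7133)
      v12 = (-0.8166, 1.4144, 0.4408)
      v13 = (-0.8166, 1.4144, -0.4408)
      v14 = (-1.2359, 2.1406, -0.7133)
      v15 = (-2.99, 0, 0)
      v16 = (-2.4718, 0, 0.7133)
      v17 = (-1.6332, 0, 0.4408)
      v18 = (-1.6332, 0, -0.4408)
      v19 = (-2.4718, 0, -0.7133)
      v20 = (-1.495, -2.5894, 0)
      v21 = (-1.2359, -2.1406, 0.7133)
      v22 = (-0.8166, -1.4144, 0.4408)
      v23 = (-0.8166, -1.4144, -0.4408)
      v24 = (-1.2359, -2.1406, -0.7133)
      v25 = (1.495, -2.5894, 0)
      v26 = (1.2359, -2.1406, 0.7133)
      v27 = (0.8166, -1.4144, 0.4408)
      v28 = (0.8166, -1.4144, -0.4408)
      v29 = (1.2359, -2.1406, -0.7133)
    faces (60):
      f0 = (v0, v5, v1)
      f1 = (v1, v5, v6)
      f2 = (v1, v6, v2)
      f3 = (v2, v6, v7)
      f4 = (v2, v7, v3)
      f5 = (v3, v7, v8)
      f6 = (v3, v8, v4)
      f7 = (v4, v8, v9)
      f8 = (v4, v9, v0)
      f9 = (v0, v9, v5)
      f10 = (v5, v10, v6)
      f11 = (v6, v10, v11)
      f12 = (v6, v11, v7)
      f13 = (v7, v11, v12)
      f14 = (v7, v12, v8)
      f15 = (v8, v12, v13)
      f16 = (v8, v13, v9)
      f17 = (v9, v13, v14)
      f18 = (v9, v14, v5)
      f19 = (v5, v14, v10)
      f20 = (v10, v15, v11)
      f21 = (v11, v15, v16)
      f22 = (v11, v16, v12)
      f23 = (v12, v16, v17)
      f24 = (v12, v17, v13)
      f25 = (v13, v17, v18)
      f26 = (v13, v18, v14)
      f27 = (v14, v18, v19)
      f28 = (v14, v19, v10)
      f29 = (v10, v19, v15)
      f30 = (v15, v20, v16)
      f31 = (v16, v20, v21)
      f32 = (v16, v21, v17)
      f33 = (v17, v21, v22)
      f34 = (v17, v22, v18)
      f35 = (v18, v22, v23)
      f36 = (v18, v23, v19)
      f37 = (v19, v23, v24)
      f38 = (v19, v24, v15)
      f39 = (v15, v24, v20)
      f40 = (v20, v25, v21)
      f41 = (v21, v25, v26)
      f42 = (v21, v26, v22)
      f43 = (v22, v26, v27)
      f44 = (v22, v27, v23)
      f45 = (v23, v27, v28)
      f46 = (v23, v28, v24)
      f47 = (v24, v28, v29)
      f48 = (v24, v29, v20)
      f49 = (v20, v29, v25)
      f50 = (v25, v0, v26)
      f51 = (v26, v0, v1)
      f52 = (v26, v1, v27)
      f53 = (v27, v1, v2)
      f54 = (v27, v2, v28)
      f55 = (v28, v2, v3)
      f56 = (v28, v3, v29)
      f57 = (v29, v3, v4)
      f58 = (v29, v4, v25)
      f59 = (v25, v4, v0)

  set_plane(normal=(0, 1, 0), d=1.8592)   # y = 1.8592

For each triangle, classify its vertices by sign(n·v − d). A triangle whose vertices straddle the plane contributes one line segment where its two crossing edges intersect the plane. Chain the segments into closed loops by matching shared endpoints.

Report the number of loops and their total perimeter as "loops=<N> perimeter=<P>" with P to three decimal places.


loops=1 perimeter=9.187

Straddling triangles (18 of 60):
  (v0,v5,v1) [-+-] → (1.91658, 1.8592, 0)–(1.77045, 1.8592, 0.201148)  len=0.2486
  (v1,v5,v6) [-++] → (1.77045, 1.8592, 0.201148)–(1.39837, 1.8592, 0.7133)  len=0.6330
  (v1,v6,v2) [-+-] → (1.39837, 1.8592, 0.7133)–(1.28813, 1.8592, 0.677478)  len=0.1159
  (v2,v6,v7) [-+-] → (1.28813, 1.8592, 0.677478)–(1.07342, 1.8592, 0.607707)  len=0.2258
  (v4,v8,v9) [--+] → (1.07342, 1.8592, -0.607707)–(1.39837, 1.8592, -0.7133)  len=0.3417
  (v4,v9,v0) [-+-] → (1.39837, 1.8592, -0.7133)–(1.46649, 1.8592, -0.619531)  len=0.1159
  (v0,v9,v5) [-++] → (1.46649, 1.8592, -0.619531)–(1.91658, 1.8592, 0)  len=0.7658
  (v6,v11,v7) [++-] → (-0.440563, 1.8592, 0.607707)–(1.07342, 1.8592, 0.607707)  len=1.5140
  (v7,v11,v12) [-+-] → (-0.440563, 1.8592, 0.607707)–(-1.07342, 1.8592, 0.607707)  len=0.6329
  (v8,v13,v9) [--+] → (0.440563, 1.8592, -0.607707)–(1.07342, 1.8592, -0.607707)  len=0.6329
  (v9,v13,v14) [+-+] → (0.440563, 1.8592, -0.607707)–(-1.07342, 1.8592, -0.607707)  len=1.5140
  (v10,v15,v11) [+-+] → (-1.91658, 1.8592, 0)–(-1.46649, 1.8592, 0.619531)  len=0.7658
  (v11,v15,v16) [+--] → (-1.46649, 1.8592, 0.619531)–(-1.39837, 1.8592, 0.7133)  len=0.1159
  (v11,v16,v12) [+--] → (-1.39837, 1.8592, 0.7133)–(-1.07342, 1.8592, 0.607707)  len=0.3417
  (v13,v18,v14) [--+] → (-1.28813, 1.8592, -0.677478)–(-1.07342, 1.8592, -0.607707)  len=0.2258
  (v14,v18,v19) [+--] → (-1.28813, 1.8592, -0.677478)–(-1.39837, 1.8592, -0.7133)  len=0.1159
  (v14,v19,v10) [+-+] → (-1.39837, 1.8592, -0.7133)–(-1.77045, 1.8592, -0.201148)  len=0.6330
  (v10,v19,v15) [+--] → (-1.77045, 1.8592, -0.201148)–(-1.91658, 1.8592, 0)  len=0.2486

Chained into 1 loop(s):
  loop 1: 18 segments, perimeter = 9.1871
Total perimeter = 9.187


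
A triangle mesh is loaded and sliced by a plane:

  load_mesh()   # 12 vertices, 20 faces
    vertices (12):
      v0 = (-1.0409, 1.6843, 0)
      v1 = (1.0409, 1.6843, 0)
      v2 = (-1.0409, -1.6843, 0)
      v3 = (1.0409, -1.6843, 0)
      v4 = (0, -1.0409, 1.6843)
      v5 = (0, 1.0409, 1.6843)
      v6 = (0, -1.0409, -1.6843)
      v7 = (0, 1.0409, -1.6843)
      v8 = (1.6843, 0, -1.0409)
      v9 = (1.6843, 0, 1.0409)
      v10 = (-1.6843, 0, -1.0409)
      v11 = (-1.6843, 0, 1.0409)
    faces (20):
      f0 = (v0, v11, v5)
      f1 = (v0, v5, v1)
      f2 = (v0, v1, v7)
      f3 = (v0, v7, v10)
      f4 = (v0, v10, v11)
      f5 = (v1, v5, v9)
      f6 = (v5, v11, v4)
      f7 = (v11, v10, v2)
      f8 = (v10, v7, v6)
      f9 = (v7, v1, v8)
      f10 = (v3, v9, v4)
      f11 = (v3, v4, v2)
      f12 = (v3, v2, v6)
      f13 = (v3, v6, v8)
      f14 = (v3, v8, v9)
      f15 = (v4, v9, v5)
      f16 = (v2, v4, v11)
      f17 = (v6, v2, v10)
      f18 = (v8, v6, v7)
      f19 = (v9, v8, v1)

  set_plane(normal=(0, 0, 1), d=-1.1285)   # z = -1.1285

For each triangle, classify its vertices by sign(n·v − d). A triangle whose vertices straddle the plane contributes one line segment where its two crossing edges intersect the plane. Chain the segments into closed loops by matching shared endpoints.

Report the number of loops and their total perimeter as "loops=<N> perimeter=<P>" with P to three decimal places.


loops=1 perimeter=8.228

Straddling triangles (8 of 20):
  (v0,v1,v7) [++-] → (0.343485, 1.25321, -1.1285)–(-0.343485, 1.25321, -1.1285)  len=0.6870
  (v0,v7,v10) [+-+] → (-0.343485, 1.25321, -1.1285)–(-1.45498, 0.14172, -1.1285)  len=1.5719
  (v10,v7,v6) [+--] → (-1.45498, 0.14172, -1.1285)–(-1.45498, -0.14172, -1.1285)  len=0.2834
  (v7,v1,v8) [-++] → (0.343485, 1.25321, -1.1285)–(1.45498, 0.14172, -1.1285)  len=1.5719
  (v3,v2,v6) [++-] → (-0.343485, -1.25321, -1.1285)–(0.343485, -1.25321, -1.1285)  len=0.6870
  (v3,v6,v8) [+-+] → (0.343485, -1.25321, -1.1285)–(1.45498, -0.14172, -1.1285)  len=1.5719
  (v6,v2,v10) [-++] → (-0.343485, -1.25321, -1.1285)–(-1.45498, -0.14172, -1.1285)  len=1.5719
  (v8,v6,v7) [+--] → (1.45498, -0.14172, -1.1285)–(1.45498, 0.14172, -1.1285)  len=0.2834

Chained into 1 loop(s):
  loop 1: 8 segments, perimeter = 8.2284
Total perimeter = 8.228


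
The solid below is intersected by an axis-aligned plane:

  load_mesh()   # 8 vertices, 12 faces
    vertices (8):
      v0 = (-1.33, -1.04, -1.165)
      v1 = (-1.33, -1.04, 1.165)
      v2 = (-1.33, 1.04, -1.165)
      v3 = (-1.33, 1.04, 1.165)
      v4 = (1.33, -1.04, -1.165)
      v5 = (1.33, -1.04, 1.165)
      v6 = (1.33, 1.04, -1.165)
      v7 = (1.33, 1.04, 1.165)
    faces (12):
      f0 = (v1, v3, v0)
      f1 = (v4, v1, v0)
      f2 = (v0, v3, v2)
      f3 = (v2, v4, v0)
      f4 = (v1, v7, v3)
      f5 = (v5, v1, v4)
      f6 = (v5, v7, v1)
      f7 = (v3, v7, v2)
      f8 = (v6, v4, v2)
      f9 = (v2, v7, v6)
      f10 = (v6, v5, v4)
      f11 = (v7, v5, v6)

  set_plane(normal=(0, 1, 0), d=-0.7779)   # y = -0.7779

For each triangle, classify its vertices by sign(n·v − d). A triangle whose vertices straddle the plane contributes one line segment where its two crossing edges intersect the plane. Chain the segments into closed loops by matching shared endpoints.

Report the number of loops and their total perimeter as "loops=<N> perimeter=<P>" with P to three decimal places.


Straddling triangles (8 of 12):
  (v1,v3,v0) [-+-] → (-1.33, -0.7779, 1.165)–(-1.33, -0.7779, -0.871398)  len=2.0364
  (v0,v3,v2) [-++] → (-1.33, -0.7779, -0.871398)–(-1.33, -0.7779, -1.165)  len=0.2936
  (v2,v4,v0) [+--] → (0.994814, -0.7779, -1.165)–(-1.33, -0.7779, -1.165)  len=2.3248
  (v1,v7,v3) [-++] → (-0.994814, -0.7779, 1.165)–(-1.33, -0.7779, 1.165)  len=0.3352
  (v5,v7,v1) [-+-] → (1.33, -0.7779, 1.165)–(-0.994814, -0.7779, 1.165)  len=2.3248
  (v6,v4,v2) [+-+] → (1.33, -0.7779, -1.165)–(0.994814, -0.7779, -1.165)  len=0.3352
  (v6,v5,v4) [+--] → (1.33, -0.7779, 0.871398)–(1.33, -0.7779, -1.165)  len=2.0364
  (v7,v5,v6) [+-+] → (1.33, -0.7779, 1.165)–(1.33, -0.7779, 0.871398)  len=0.2936

Chained into 1 loop(s):
  loop 1: 8 segments, perimeter = 9.9800
Total perimeter = 9.980

loops=1 perimeter=9.980


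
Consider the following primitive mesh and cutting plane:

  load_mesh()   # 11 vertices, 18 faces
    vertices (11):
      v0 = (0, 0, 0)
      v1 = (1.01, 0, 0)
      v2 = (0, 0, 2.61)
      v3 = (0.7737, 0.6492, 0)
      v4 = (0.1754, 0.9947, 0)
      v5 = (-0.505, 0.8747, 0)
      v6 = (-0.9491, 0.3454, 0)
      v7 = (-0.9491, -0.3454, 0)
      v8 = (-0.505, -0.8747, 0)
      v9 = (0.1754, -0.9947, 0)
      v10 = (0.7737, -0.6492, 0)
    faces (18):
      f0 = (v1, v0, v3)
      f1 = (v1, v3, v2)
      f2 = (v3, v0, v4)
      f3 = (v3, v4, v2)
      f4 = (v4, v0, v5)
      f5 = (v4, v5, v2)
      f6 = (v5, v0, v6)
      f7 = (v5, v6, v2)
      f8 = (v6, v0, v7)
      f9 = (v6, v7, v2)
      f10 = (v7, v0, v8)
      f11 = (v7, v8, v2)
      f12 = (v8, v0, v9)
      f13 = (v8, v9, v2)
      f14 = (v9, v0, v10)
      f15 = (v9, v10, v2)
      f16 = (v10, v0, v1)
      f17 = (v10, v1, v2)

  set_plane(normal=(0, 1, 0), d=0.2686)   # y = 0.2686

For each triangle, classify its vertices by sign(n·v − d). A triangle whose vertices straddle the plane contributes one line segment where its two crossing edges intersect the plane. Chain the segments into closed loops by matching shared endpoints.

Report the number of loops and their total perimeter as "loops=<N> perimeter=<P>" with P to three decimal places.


Straddling triangles (10 of 18):
  (v1,v0,v3) [--+] → (0.320111, 0.2686, 0)–(0.912233, 0.2686, 0)  len=0.5921
  (v1,v3,v2) [-+-] → (0.912233, 0.2686, 0)–(0.320111, 0.2686, 1.53014)  len=1.6407
  (v3,v0,v4) [+-+] → (0.320111, 0.2686, 0)–(0.0473635, 0.2686, 0)  len=0.2727
  (v3,v4,v2) [++-] → (0.0473635, 0.2686, 1.90522)–(0.320111, 0.2686, 1.53014)  len=0.4638
  (v4,v0,v5) [+-+] → (0.0473635, 0.2686, 0)–(-0.155074, 0.2686, 0)  len=0.2024
  (v4,v5,v2) [++-] → (-0.155074, 0.2686, 1.80853)–(0.0473635, 0.2686, 1.90522)  len=0.2243
  (v5,v0,v6) [+-+] → (-0.155074, 0.2686, 0)–(-0.738067, 0.2686, 0)  len=0.5830
  (v5,v6,v2) [++-] → (-0.738067, 0.2686, 0.580336)–(-0.155074, 0.2686, 1.80853)  len=1.3595
  (v6,v0,v7) [+--] → (-0.738067, 0.2686, 0)–(-0.9491, 0.2686, 0)  len=0.2110
  (v6,v7,v2) [+--] → (-0.9491, 0.2686, 0)–(-0.738067, 0.2686, 0.580336)  len=0.6175

Chained into 1 loop(s):
  loop 1: 10 segments, perimeter = 6.1672
Total perimeter = 6.167

loops=1 perimeter=6.167


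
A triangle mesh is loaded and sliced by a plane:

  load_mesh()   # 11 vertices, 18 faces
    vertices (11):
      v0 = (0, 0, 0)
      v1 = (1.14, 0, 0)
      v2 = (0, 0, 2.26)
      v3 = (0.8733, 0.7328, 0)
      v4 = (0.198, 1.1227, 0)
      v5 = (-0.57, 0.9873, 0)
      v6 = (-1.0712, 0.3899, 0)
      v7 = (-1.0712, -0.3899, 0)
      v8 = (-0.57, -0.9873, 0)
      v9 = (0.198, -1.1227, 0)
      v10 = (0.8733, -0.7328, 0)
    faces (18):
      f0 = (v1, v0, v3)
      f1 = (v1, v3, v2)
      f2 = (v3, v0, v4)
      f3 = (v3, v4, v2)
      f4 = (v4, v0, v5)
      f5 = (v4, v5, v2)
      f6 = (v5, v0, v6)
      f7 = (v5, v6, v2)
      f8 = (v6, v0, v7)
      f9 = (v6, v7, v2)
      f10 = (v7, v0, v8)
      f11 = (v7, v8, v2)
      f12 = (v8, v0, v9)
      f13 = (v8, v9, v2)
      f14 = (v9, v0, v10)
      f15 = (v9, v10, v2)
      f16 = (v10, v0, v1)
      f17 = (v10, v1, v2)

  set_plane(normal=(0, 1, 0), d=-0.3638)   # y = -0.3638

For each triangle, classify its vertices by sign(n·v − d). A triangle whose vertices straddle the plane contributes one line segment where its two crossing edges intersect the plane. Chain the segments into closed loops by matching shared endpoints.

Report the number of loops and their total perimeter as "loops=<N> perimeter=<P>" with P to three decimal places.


Straddling triangles (10 of 18):
  (v6,v0,v7) [++-] → (-0.999494, -0.3638, 0)–(-1.0712, -0.3638, 0)  len=0.0717
  (v6,v7,v2) [+-+] → (-1.0712, -0.3638, 0)–(-0.999494, -0.3638, 0.151285)  len=0.1674
  (v7,v0,v8) [-+-] → (-0.999494, -0.3638, 0)–(-0.210033, -0.3638, 0)  len=0.7895
  (v7,v8,v2) [--+] → (-0.210033, -0.3638, 1.42724)–(-0.999494, -0.3638, 0.151285)  len=1.5004
  (v8,v0,v9) [-+-] → (-0.210033, -0.3638, 0)–(0.06416, -0.3638, 0)  len=0.2742
  (v8,v9,v2) [--+] → (0.06416, -0.3638, 1.52767)–(-0.210033, -0.3638, 1.42724)  len=0.2920
  (v9,v0,v10) [-+-] → (0.06416, -0.3638, 0)–(0.433552, -0.3638, 0)  len=0.3694
  (v9,v10,v2) [--+] → (0.433552, -0.3638, 1.13802)–(0.06416, -0.3638, 1.52767)  len=0.5369
  (v10,v0,v1) [-++] → (0.433552, -0.3638, 0)–(1.0076, -0.3638, 0)  len=0.5740
  (v10,v1,v2) [-++] → (1.0076, -0.3638, 0)–(0.433552, -0.3638, 1.13802)  len=1.2746

Chained into 1 loop(s):
  loop 1: 10 segments, perimeter = 5.8502
Total perimeter = 5.850

loops=1 perimeter=5.850


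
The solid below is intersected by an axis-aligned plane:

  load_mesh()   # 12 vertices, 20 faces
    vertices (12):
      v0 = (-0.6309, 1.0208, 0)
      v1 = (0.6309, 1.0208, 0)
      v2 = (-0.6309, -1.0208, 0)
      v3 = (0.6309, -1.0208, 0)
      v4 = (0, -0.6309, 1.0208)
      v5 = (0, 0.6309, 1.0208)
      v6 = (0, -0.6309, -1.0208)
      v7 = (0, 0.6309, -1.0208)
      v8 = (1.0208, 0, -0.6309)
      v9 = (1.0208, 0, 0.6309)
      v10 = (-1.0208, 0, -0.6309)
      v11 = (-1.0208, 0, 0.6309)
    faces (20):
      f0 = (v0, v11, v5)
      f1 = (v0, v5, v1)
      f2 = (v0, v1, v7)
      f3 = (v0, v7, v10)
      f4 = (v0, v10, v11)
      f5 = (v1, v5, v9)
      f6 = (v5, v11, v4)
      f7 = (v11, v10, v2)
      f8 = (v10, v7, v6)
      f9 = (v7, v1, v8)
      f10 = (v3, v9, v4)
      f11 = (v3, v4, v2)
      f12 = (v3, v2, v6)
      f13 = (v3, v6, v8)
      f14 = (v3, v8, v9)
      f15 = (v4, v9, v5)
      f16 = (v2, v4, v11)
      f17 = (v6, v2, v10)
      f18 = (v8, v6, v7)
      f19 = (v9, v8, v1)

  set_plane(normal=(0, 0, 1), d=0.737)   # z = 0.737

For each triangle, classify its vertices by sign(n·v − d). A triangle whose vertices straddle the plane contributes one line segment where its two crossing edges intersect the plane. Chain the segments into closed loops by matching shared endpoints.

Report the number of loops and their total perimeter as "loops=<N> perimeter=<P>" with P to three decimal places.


Straddling triangles (8 of 20):
  (v0,v11,v5) [--+] → (-0.743019, 0.171681, 0.737)–(-0.175401, 0.739299, 0.737)  len=0.8027
  (v0,v5,v1) [-+-] → (-0.175401, 0.739299, 0.737)–(0.175401, 0.739299, 0.737)  len=0.3508
  (v1,v5,v9) [-+-] → (0.175401, 0.739299, 0.737)–(0.743019, 0.171681, 0.737)  len=0.8027
  (v5,v11,v4) [+-+] → (-0.743019, 0.171681, 0.737)–(-0.743019, -0.171681, 0.737)  len=0.3434
  (v3,v9,v4) [--+] → (0.743019, -0.171681, 0.737)–(0.175401, -0.739299, 0.737)  len=0.8027
  (v3,v4,v2) [-+-] → (0.175401, -0.739299, 0.737)–(-0.175401, -0.739299, 0.737)  len=0.3508
  (v4,v9,v5) [+-+] → (0.743019, -0.171681, 0.737)–(0.743019, 0.171681, 0.737)  len=0.3434
  (v2,v4,v11) [-+-] → (-0.175401, -0.739299, 0.737)–(-0.743019, -0.171681, 0.737)  len=0.8027

Chained into 1 loop(s):
  loop 1: 8 segments, perimeter = 4.5993
Total perimeter = 4.599

loops=1 perimeter=4.599


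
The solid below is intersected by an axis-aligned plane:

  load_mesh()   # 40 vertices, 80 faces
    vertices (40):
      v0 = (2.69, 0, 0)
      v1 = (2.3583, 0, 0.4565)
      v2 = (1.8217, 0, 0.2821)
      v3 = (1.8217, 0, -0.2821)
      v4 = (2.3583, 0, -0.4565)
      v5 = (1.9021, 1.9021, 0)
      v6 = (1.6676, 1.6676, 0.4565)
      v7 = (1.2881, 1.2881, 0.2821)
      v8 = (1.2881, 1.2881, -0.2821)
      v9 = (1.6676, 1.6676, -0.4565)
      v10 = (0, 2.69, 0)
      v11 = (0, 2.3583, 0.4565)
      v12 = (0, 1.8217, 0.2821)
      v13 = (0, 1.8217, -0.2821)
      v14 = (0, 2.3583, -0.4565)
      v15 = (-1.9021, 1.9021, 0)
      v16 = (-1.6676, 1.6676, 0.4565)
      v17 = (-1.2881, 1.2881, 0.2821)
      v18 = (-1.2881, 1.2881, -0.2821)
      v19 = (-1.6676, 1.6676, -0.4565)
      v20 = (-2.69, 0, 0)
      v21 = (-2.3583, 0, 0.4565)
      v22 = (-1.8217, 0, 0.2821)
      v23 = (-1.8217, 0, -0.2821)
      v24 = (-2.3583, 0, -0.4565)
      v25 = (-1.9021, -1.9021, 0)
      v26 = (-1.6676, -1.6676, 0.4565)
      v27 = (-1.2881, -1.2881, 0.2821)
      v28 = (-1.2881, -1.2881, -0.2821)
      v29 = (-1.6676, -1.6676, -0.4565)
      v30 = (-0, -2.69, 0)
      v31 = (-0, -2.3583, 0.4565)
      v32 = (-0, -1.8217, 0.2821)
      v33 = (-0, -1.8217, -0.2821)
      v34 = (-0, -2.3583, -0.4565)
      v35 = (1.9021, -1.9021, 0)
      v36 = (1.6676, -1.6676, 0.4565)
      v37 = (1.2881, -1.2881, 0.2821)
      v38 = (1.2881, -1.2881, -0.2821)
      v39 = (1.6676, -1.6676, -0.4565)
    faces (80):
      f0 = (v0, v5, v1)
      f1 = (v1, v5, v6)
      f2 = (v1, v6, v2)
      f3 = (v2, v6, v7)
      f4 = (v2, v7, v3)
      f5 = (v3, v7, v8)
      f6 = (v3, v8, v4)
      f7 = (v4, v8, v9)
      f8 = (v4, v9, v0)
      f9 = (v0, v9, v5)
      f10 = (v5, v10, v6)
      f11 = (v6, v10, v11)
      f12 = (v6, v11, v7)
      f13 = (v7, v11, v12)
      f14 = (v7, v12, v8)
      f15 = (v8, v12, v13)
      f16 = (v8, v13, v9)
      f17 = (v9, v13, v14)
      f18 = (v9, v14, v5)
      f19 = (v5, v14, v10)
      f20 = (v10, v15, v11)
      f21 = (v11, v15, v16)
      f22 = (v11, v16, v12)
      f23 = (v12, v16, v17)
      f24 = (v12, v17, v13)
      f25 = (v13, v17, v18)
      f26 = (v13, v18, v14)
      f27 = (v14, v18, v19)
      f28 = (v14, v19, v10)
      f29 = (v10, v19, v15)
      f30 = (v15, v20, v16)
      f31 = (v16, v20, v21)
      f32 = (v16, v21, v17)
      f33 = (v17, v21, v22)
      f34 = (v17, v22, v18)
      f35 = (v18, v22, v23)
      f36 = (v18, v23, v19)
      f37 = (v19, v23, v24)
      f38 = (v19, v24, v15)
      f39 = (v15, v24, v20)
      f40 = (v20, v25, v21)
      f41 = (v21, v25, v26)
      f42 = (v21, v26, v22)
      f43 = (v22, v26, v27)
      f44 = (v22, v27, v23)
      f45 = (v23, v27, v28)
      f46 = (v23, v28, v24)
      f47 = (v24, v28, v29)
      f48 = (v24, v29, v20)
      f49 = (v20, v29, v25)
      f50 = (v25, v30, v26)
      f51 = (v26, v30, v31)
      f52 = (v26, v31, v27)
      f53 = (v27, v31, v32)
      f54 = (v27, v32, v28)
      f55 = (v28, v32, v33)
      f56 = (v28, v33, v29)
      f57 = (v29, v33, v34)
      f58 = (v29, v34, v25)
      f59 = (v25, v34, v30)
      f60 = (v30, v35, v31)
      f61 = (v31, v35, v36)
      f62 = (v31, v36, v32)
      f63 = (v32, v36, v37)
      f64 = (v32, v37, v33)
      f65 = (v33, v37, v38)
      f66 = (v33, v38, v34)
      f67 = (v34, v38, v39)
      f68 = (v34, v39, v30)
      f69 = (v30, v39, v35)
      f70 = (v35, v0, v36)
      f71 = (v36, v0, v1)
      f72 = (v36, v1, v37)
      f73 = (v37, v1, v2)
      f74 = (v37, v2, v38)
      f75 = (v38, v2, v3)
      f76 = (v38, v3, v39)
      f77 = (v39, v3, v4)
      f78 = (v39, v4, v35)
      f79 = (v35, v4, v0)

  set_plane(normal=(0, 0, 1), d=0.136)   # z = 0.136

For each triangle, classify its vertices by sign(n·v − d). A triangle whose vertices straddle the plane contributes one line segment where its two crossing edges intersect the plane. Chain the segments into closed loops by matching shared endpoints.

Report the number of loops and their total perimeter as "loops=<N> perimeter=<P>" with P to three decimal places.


Straddling triangles (32 of 80):
  (v0,v5,v1) [--+] → (2.03801, 1.33543, 0.136)–(2.59118, 0, 0.136)  len=1.4455
  (v1,v5,v6) [+-+] → (2.03801, 1.33543, 0.136)–(1.83224, 1.83224, 0.136)  len=0.5377
  (v2,v7,v3) [++-] → (1.42628, 0.954546, 0.136)–(1.8217, 0, 0.136)  len=1.0332
  (v3,v7,v8) [-+-] → (1.42628, 0.954546, 0.136)–(1.2881, 1.2881, 0.136)  len=0.3610
  (v5,v10,v6) [--+] → (0.49681, 2.38541, 0.136)–(1.83224, 1.83224, 0.136)  len=1.4455
  (v6,v10,v11) [+-+] → (0.49681, 2.38541, 0.136)–(0, 2.59118, 0.136)  len=0.5377
  (v7,v12,v8) [++-] → (0.333554, 1.68352, 0.136)–(1.2881, 1.2881, 0.136)  len=1.0332
  (v8,v12,v13) [-+-] → (0.333554, 1.68352, 0.136)–(0, 1.8217, 0.136)  len=0.3610
  (v10,v15,v11) [--+] → (-1.33543, 2.03801, 0.136)–(0, 2.59118, 0.136)  len=1.4455
  (v11,v15,v16) [+-+] → (-1.33543, 2.03801, 0.136)–(-1.83224, 1.83224, 0.136)  len=0.5377
  (v12,v17,v13) [++-] → (-0.954546, 1.42628, 0.136)–(0, 1.8217, 0.136)  len=1.0332
  (v13,v17,v18) [-+-] → (-0.954546, 1.42628, 0.136)–(-1.2881, 1.2881, 0.136)  len=0.3610
  (v15,v20,v16) [--+] → (-2.38541, 0.49681, 0.136)–(-1.83224, 1.83224, 0.136)  len=1.4455
  (v16,v20,v21) [+-+] → (-2.38541, 0.49681, 0.136)–(-2.59118, 0, 0.136)  len=0.5377
  (v17,v22,v18) [++-] → (-1.68352, 0.333554, 0.136)–(-1.2881, 1.2881, 0.136)  len=1.0332
  (v18,v22,v23) [-+-] → (-1.68352, 0.333554, 0.136)–(-1.8217, 0, 0.136)  len=0.3610
  (v20,v25,v21) [--+] → (-2.03801, -1.33543, 0.136)–(-2.59118, 0, 0.136)  len=1.4455
  (v21,v25,v26) [+-+] → (-2.03801, -1.33543, 0.136)–(-1.83224, -1.83224, 0.136)  len=0.5377
  (v22,v27,v23) [++-] → (-1.42628, -0.954546, 0.136)–(-1.8217, 0, 0.136)  len=1.0332
  (v23,v27,v28) [-+-] → (-1.42628, -0.954546, 0.136)–(-1.2881, -1.2881, 0.136)  len=0.3610
  (v25,v30,v26) [--+] → (-0.49681, -2.38541, 0.136)–(-1.83224, -1.83224, 0.136)  len=1.4455
  (v26,v30,v31) [+-+] → (-0.49681, -2.38541, 0.136)–(0, -2.59118, 0.136)  len=0.5377
  (v27,v32,v28) [++-] → (-0.333554, -1.68352, 0.136)–(-1.2881, -1.2881, 0.136)  len=1.0332
  (v28,v32,v33) [-+-] → (-0.333554, -1.68352, 0.136)–(0, -1.8217, 0.136)  len=0.3610
  (v30,v35,v31) [--+] → (1.33543, -2.03801, 0.136)–(0, -2.59118, 0.136)  len=1.4455
  (v31,v35,v36) [+-+] → (1.33543, -2.03801, 0.136)–(1.83224, -1.83224, 0.136)  len=0.5377
  (v32,v37,v33) [++-] → (0.954546, -1.42628, 0.136)–(0, -1.8217, 0.136)  len=1.0332
  (v33,v37,v38) [-+-] → (0.954546, -1.42628, 0.136)–(1.2881, -1.2881, 0.136)  len=0.3610
  (v35,v0,v36) [--+] → (2.38541, -0.49681, 0.136)–(1.83224, -1.83224, 0.136)  len=1.4455
  (v36,v0,v1) [+-+] → (2.38541, -0.49681, 0.136)–(2.59118, 0, 0.136)  len=0.5377
  (v37,v2,v38) [++-] → (1.68352, -0.333554, 0.136)–(1.2881, -1.2881, 0.136)  len=1.0332
  (v38,v2,v3) [-+-] → (1.68352, -0.333554, 0.136)–(1.8217, 0, 0.136)  len=0.3610

Chained into 2 loop(s):
  loop 1: 16 segments, perimeter = 15.8656
  loop 2: 16 segments, perimeter = 11.1540
Total perimeter = 27.020

loops=2 perimeter=27.020


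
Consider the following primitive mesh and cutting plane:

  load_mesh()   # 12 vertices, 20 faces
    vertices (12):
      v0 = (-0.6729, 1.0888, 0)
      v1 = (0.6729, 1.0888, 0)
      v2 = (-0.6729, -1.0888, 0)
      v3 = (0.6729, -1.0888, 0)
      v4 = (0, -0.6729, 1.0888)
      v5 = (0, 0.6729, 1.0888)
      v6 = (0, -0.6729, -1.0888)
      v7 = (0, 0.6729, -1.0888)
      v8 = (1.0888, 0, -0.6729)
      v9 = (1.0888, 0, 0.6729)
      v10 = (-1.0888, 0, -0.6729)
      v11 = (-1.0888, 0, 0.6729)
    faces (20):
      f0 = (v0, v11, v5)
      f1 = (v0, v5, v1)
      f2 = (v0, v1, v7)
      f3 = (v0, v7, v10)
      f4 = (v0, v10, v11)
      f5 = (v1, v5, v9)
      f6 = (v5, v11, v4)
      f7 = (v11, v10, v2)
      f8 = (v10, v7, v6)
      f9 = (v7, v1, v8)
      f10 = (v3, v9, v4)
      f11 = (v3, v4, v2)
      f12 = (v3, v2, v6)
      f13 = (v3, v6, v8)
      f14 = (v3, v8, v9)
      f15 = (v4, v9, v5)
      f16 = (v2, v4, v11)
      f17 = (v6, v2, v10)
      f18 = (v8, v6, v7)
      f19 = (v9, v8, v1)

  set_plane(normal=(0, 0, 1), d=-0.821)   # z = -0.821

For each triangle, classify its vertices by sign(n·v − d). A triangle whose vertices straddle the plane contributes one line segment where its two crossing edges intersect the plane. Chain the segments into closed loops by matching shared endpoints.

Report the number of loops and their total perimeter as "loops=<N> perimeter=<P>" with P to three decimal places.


Straddling triangles (8 of 20):
  (v0,v1,v7) [++-] → (0.165506, 0.775194, -0.821)–(-0.165506, 0.775194, -0.821)  len=0.3310
  (v0,v7,v10) [+-+] → (-0.165506, 0.775194, -0.821)–(-0.701084, 0.239616, -0.821)  len=0.7574
  (v10,v7,v6) [+--] → (-0.701084, 0.239616, -0.821)–(-0.701084, -0.239616, -0.821)  len=0.4792
  (v7,v1,v8) [-++] → (0.165506, 0.775194, -0.821)–(0.701084, 0.239616, -0.821)  len=0.7574
  (v3,v2,v6) [++-] → (-0.165506, -0.775194, -0.821)–(0.165506, -0.775194, -0.821)  len=0.3310
  (v3,v6,v8) [+-+] → (0.165506, -0.775194, -0.821)–(0.701084, -0.239616, -0.821)  len=0.7574
  (v6,v2,v10) [-++] → (-0.165506, -0.775194, -0.821)–(-0.701084, -0.239616, -0.821)  len=0.7574
  (v8,v6,v7) [+--] → (0.701084, -0.239616, -0.821)–(0.701084, 0.239616, -0.821)  len=0.4792

Chained into 1 loop(s):
  loop 1: 8 segments, perimeter = 4.6502
Total perimeter = 4.650

loops=1 perimeter=4.650
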